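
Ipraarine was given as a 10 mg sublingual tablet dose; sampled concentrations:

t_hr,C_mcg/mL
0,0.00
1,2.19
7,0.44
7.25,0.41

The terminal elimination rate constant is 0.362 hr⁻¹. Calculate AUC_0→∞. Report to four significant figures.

AUC = 10.22 mcg/mL·hr

Trapezoidal AUC_0→7.25:
  [0→1]: (0.00+2.19)/2 × 1 = 1.095
  [1→7]: (2.19+0.44)/2 × 6 = 7.89
  [7→7.25]: (0.44+0.41)/2 × 0.25 = 0.10625
  Sum = 9.09125 mcg/mL·hr
Extrapolated tail: C_last / k_e = 0.41 / 0.362 = 1.133
AUC_0→∞ = 9.09125 + 1.133 = 10.22425 mcg/mL·hr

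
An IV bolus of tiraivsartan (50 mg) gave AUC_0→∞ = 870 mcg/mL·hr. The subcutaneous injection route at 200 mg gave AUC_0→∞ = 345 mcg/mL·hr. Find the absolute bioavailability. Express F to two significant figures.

F = (AUC_ev / D_ev) / (AUC_iv / D_iv)
  = (345/200) / (870/50)
  = 1.725 / 17.4 = 0.0991

F = 0.099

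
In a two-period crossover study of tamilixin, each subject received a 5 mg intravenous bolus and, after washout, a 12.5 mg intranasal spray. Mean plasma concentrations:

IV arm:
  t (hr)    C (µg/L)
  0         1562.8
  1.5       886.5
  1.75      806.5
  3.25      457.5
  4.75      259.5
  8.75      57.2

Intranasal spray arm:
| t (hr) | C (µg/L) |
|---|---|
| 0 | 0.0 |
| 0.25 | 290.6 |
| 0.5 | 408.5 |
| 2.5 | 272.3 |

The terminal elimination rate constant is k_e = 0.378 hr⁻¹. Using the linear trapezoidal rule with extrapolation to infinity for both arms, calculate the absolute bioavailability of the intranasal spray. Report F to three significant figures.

F = 0.141

Trapezoidal AUC_0→8.75 (IV):
  [0→1.5]: (1562.8+886.5)/2 × 1.5 = 1836.975
  [1.5→1.75]: (886.5+806.5)/2 × 0.25 = 211.625
  [1.75→3.25]: (806.5+457.5)/2 × 1.5 = 948.0
  [3.25→4.75]: (457.5+259.5)/2 × 1.5 = 537.75
  [4.75→8.75]: (259.5+57.2)/2 × 4 = 633.4
  Sum = 4167.75 µg/L·hr
IV tail: 57.2/0.378 = 151.323; AUC_iv,0→∞ = 4167.75 + 151.323 = 4319.073 µg/L·hr
Trapezoidal AUC_0→2.5 (intranasal spray):
  [0→0.25]: (0.0+290.6)/2 × 0.25 = 36.325
  [0.25→0.5]: (290.6+408.5)/2 × 0.25 = 87.3875
  [0.5→2.5]: (408.5+272.3)/2 × 2 = 680.8
  Sum = 804.5125 µg/L·hr
intranasal spray tail: 272.3/0.378 = 720.370; AUC_ev,0→∞ = 804.5125 + 720.370 = 1524.8825 µg/L·hr
F = (AUC_ev/D_ev)/(AUC_iv/D_iv) = (1524.8825/12.5)/(4319.073/5) = 121.9906/863.8146 = 0.1412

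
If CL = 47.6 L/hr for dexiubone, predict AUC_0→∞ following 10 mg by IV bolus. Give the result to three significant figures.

AUC = 0.210 mg/L·hr

AUC_0→∞ = Dose_iv / CL
        = 10 / 47.6 = 0.210084 mg/L·hr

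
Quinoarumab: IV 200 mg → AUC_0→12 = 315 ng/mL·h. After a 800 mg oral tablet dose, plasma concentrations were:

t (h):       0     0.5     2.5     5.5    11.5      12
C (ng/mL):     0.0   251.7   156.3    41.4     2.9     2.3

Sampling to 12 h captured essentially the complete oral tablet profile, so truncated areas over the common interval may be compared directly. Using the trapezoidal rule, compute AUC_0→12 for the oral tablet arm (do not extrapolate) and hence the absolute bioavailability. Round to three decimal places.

F = 0.716

Trapezoidal AUC_0→12 (oral tablet):
  [0→0.5]: (0.0+251.7)/2 × 0.5 = 62.925
  [0.5→2.5]: (251.7+156.3)/2 × 2 = 408.0
  [2.5→5.5]: (156.3+41.4)/2 × 3 = 296.55
  [5.5→11.5]: (41.4+2.9)/2 × 6 = 132.9
  [11.5→12]: (2.9+2.3)/2 × 0.5 = 1.3
  Sum = 901.675 ng/mL·h
F = (AUC_ev/D_ev)/(AUC_iv/D_iv) = (901.675/800)/(315/200) = 1.12709/1.575 = 0.7156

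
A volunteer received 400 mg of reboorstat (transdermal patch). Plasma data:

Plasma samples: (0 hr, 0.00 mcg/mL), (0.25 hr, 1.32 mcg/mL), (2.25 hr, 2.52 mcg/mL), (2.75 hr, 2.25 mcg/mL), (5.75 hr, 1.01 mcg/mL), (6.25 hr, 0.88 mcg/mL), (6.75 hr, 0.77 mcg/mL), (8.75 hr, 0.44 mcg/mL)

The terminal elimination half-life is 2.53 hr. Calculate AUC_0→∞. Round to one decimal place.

Trapezoidal AUC_0→8.75:
  [0→0.25]: (0.00+1.32)/2 × 0.25 = 0.165
  [0.25→2.25]: (1.32+2.52)/2 × 2 = 3.84
  [2.25→2.75]: (2.52+2.25)/2 × 0.5 = 1.1925
  [2.75→5.75]: (2.25+1.01)/2 × 3 = 4.89
  [5.75→6.25]: (1.01+0.88)/2 × 0.5 = 0.4725
  [6.25→6.75]: (0.88+0.77)/2 × 0.5 = 0.4125
  [6.75→8.75]: (0.77+0.44)/2 × 2 = 1.21
  Sum = 12.1825 mcg/mL·hr
k_e = ln2 / t½ = 0.693147 / 2.53 = 0.2740 hr^-1
Extrapolated tail: C_last / k_e = 0.44 / 0.274 = 1.606
AUC_0→∞ = 12.1825 + 1.606 = 13.7885 mcg/mL·hr

AUC = 13.8 mcg/mL·hr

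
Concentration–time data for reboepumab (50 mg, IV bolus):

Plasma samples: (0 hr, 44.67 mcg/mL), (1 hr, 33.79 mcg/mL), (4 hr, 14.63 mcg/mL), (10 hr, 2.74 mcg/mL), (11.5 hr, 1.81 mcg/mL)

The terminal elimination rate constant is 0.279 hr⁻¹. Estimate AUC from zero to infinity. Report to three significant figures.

AUC = 174 mcg/mL·hr

Trapezoidal AUC_0→11.5:
  [0→1]: (44.67+33.79)/2 × 1 = 39.23
  [1→4]: (33.79+14.63)/2 × 3 = 72.63
  [4→10]: (14.63+2.74)/2 × 6 = 52.11
  [10→11.5]: (2.74+1.81)/2 × 1.5 = 3.4125
  Sum = 167.3825 mcg/mL·hr
Extrapolated tail: C_last / k_e = 1.81 / 0.279 = 6.487
AUC_0→∞ = 167.3825 + 6.487 = 173.8695 mcg/mL·hr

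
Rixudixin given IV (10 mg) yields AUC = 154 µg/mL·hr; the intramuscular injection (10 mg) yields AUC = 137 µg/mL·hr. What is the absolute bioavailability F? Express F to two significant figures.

F = 0.89

F = (AUC_ev / D_ev) / (AUC_iv / D_iv)
  = (137/10) / (154/10)
  = 13.7 / 15.4 = 0.8896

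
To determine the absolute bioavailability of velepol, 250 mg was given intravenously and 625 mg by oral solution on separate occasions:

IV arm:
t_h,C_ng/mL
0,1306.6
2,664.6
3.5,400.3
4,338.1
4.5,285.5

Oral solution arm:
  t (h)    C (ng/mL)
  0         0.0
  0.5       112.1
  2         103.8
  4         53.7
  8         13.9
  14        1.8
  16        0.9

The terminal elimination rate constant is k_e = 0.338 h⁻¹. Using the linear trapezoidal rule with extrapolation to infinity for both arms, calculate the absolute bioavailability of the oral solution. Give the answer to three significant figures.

Trapezoidal AUC_0→4.5 (IV):
  [0→2]: (1306.6+664.6)/2 × 2 = 1971.2
  [2→3.5]: (664.6+400.3)/2 × 1.5 = 798.675
  [3.5→4]: (400.3+338.1)/2 × 0.5 = 184.6
  [4→4.5]: (338.1+285.5)/2 × 0.5 = 155.9
  Sum = 3110.375 ng/mL·h
IV tail: 285.5/0.338 = 844.675; AUC_iv,0→∞ = 3110.375 + 844.675 = 3955.05 ng/mL·h
Trapezoidal AUC_0→16 (oral solution):
  [0→0.5]: (0.0+112.1)/2 × 0.5 = 28.025
  [0.5→2]: (112.1+103.8)/2 × 1.5 = 161.925
  [2→4]: (103.8+53.7)/2 × 2 = 157.5
  [4→8]: (53.7+13.9)/2 × 4 = 135.2
  [8→14]: (13.9+1.8)/2 × 6 = 47.1
  [14→16]: (1.8+0.9)/2 × 2 = 2.7
  Sum = 532.45 ng/mL·h
oral solution tail: 0.9/0.338 = 2.663; AUC_ev,0→∞ = 532.45 + 2.663 = 535.113 ng/mL·h
F = (AUC_ev/D_ev)/(AUC_iv/D_iv) = (535.113/625)/(3955.05/250) = 0.8561808/15.8202 = 0.0541

F = 0.0541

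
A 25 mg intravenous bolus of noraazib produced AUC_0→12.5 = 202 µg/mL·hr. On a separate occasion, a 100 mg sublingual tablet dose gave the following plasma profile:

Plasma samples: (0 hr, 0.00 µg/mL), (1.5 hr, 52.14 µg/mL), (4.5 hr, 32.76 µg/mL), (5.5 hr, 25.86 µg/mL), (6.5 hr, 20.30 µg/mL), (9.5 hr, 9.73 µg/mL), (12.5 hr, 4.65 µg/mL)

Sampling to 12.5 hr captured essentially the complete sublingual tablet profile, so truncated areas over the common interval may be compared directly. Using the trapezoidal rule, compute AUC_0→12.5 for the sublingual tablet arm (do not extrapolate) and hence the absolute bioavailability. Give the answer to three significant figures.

F = 0.353

Trapezoidal AUC_0→12.5 (sublingual tablet):
  [0→1.5]: (0.00+52.14)/2 × 1.5 = 39.105
  [1.5→4.5]: (52.14+32.76)/2 × 3 = 127.35
  [4.5→5.5]: (32.76+25.86)/2 × 1 = 29.31
  [5.5→6.5]: (25.86+20.30)/2 × 1 = 23.08
  [6.5→9.5]: (20.30+9.73)/2 × 3 = 45.045
  [9.5→12.5]: (9.73+4.65)/2 × 3 = 21.57
  Sum = 285.46 µg/mL·hr
F = (AUC_ev/D_ev)/(AUC_iv/D_iv) = (285.46/100)/(202/25) = 2.8546/8.08 = 0.3533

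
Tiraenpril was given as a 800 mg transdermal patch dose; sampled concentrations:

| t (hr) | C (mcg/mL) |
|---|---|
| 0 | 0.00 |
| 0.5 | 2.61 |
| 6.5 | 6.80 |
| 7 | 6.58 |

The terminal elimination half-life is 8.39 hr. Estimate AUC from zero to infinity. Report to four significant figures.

Trapezoidal AUC_0→7:
  [0→0.5]: (0.00+2.61)/2 × 0.5 = 0.6525
  [0.5→6.5]: (2.61+6.80)/2 × 6 = 28.23
  [6.5→7]: (6.80+6.58)/2 × 0.5 = 3.345
  Sum = 32.2275 mcg/mL·hr
k_e = ln2 / t½ = 0.693147 / 8.39 = 0.0826 hr^-1
Extrapolated tail: C_last / k_e = 6.58 / 0.0826 = 79.661
AUC_0→∞ = 32.2275 + 79.661 = 111.8885 mcg/mL·hr

AUC = 111.9 mcg/mL·hr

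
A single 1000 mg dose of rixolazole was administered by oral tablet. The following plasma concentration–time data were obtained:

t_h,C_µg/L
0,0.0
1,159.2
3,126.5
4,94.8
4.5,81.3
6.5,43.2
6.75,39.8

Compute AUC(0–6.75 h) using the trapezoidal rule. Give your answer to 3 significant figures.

AUC = 655 µg/L·h

Trapezoidal AUC_0→6.75:
  [0→1]: (0.0+159.2)/2 × 1 = 79.6
  [1→3]: (159.2+126.5)/2 × 2 = 285.7
  [3→4]: (126.5+94.8)/2 × 1 = 110.65
  [4→4.5]: (94.8+81.3)/2 × 0.5 = 44.025
  [4.5→6.5]: (81.3+43.2)/2 × 2 = 124.5
  [6.5→6.75]: (43.2+39.8)/2 × 0.25 = 10.375
  Sum = 654.85 µg/L·h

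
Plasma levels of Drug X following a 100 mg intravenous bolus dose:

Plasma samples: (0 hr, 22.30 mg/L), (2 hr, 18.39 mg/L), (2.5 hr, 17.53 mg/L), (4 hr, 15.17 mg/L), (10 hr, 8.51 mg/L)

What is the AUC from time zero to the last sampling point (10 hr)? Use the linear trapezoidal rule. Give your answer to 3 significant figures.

Trapezoidal AUC_0→10:
  [0→2]: (22.30+18.39)/2 × 2 = 40.69
  [2→2.5]: (18.39+17.53)/2 × 0.5 = 8.98
  [2.5→4]: (17.53+15.17)/2 × 1.5 = 24.525
  [4→10]: (15.17+8.51)/2 × 6 = 71.04
  Sum = 145.235 mg/L·hr

AUC = 145 mg/L·hr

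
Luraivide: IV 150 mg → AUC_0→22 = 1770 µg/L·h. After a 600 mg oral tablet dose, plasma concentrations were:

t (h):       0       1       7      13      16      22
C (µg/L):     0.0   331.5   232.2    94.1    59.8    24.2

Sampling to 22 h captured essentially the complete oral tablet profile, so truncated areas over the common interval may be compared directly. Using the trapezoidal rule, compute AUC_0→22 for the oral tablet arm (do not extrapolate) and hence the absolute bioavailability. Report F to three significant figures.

F = 0.469

Trapezoidal AUC_0→22 (oral tablet):
  [0→1]: (0.0+331.5)/2 × 1 = 165.75
  [1→7]: (331.5+232.2)/2 × 6 = 1691.1
  [7→13]: (232.2+94.1)/2 × 6 = 978.9
  [13→16]: (94.1+59.8)/2 × 3 = 230.85
  [16→22]: (59.8+24.2)/2 × 6 = 252.0
  Sum = 3318.6 µg/L·h
F = (AUC_ev/D_ev)/(AUC_iv/D_iv) = (3318.6/600)/(1770/150) = 5.531/11.8 = 0.4687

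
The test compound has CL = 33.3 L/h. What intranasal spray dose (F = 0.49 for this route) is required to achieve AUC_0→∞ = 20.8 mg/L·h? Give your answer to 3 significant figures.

Dose = 1410 mg

Dose = CL × AUC_0→∞ / F
     = 33.3 × 20.8 / 0.49 = 1413.55 mg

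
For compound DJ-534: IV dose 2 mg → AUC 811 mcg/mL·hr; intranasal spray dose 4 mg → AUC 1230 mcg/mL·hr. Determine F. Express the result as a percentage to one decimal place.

F = 75.8%

F = (AUC_ev / D_ev) / (AUC_iv / D_iv)
  = (1230/4) / (811/2)
  = 307.5 / 405.5 = 0.7583
  = 75.83%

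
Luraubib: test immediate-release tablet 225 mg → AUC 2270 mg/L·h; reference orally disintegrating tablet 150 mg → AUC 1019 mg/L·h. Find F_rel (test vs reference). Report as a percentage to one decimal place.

F_rel = (AUC_test/D_test) / (AUC_ref/D_ref)
      = (2270/225) / (1019/150)
      = 10.0889 / 6.79333 = 1.4851 = 148.51%

F_rel = 148.5%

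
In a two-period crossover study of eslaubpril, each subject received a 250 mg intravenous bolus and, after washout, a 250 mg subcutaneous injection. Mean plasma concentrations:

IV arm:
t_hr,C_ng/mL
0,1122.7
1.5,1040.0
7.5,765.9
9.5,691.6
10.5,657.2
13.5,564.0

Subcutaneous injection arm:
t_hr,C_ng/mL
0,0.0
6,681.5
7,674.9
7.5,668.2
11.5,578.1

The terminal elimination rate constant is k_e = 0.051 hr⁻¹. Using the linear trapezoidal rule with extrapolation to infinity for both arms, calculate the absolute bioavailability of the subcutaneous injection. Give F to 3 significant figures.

Trapezoidal AUC_0→13.5 (IV):
  [0→1.5]: (1122.7+1040.0)/2 × 1.5 = 1622.025
  [1.5→7.5]: (1040.0+765.9)/2 × 6 = 5417.7
  [7.5→9.5]: (765.9+691.6)/2 × 2 = 1457.5
  [9.5→10.5]: (691.6+657.2)/2 × 1 = 674.4
  [10.5→13.5]: (657.2+564.0)/2 × 3 = 1831.8
  Sum = 11003.425 ng/mL·hr
IV tail: 564.0/0.051 = 11058.824; AUC_iv,0→∞ = 11003.425 + 11058.824 = 22062.249 ng/mL·hr
Trapezoidal AUC_0→11.5 (subcutaneous injection):
  [0→6]: (0.0+681.5)/2 × 6 = 2044.5
  [6→7]: (681.5+674.9)/2 × 1 = 678.2
  [7→7.5]: (674.9+668.2)/2 × 0.5 = 335.775
  [7.5→11.5]: (668.2+578.1)/2 × 4 = 2492.6
  Sum = 5551.075 ng/mL·hr
subcutaneous injection tail: 578.1/0.051 = 11335.294; AUC_ev,0→∞ = 5551.075 + 11335.294 = 16886.369 ng/mL·hr
F = (AUC_ev/D_ev)/(AUC_iv/D_iv) = (16886.369/250)/(22062.249/250) = 67.545476/88.248996 = 0.7654

F = 0.765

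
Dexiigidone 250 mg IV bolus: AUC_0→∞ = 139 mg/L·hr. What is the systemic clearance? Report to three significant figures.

CL = 1.80 L/hr

CL = Dose_iv / AUC_0→∞
   = 250 / 139 = 1.79856 L/hr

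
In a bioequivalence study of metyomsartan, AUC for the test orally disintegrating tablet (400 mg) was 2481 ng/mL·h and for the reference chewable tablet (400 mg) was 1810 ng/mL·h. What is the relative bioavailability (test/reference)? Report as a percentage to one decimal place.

F_rel = 137.1%

F_rel = (AUC_test/D_test) / (AUC_ref/D_ref)
      = (2481/400) / (1810/400)
      = 6.2025 / 4.525 = 1.3707 = 137.07%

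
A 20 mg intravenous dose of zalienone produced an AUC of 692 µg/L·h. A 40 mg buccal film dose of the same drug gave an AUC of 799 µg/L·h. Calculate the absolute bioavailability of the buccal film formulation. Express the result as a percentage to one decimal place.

F = (AUC_ev / D_ev) / (AUC_iv / D_iv)
  = (799/40) / (692/20)
  = 19.975 / 34.6 = 0.5773
  = 57.73%

F = 57.7%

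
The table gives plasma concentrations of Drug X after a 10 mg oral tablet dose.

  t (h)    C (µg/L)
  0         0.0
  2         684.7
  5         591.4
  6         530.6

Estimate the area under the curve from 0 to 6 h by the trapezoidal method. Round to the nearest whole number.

AUC = 3160 µg/L·h

Trapezoidal AUC_0→6:
  [0→2]: (0.0+684.7)/2 × 2 = 684.7
  [2→5]: (684.7+591.4)/2 × 3 = 1914.15
  [5→6]: (591.4+530.6)/2 × 1 = 561.0
  Sum = 3159.85 µg/L·h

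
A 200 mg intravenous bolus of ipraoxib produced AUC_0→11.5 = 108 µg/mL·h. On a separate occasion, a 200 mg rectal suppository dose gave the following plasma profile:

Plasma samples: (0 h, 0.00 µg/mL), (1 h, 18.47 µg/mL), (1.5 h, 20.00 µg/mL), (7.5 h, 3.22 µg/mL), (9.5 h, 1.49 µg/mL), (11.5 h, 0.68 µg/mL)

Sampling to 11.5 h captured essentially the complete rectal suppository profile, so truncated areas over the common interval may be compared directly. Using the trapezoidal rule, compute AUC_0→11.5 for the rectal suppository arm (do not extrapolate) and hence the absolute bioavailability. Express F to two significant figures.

Trapezoidal AUC_0→11.5 (rectal suppository):
  [0→1]: (0.00+18.47)/2 × 1 = 9.235
  [1→1.5]: (18.47+20.00)/2 × 0.5 = 9.6175
  [1.5→7.5]: (20.00+3.22)/2 × 6 = 69.66
  [7.5→9.5]: (3.22+1.49)/2 × 2 = 4.71
  [9.5→11.5]: (1.49+0.68)/2 × 2 = 2.17
  Sum = 95.3925 µg/mL·h
F = (AUC_ev/D_ev)/(AUC_iv/D_iv) = (95.3925/200)/(108/200) = 0.4769625/0.54 = 0.8833

F = 0.88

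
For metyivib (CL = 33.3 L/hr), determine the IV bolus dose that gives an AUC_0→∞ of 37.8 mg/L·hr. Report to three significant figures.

Dose = 1260 mg

Dose_iv = CL × AUC_0→∞
     = 33.3 × 37.8 = 1258.74 mg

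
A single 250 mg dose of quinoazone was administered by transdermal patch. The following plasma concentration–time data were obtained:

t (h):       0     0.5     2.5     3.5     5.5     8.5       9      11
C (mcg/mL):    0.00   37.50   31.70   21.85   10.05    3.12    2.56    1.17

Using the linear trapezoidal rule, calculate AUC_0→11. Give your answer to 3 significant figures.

Trapezoidal AUC_0→11:
  [0→0.5]: (0.00+37.50)/2 × 0.5 = 9.375
  [0.5→2.5]: (37.50+31.70)/2 × 2 = 69.2
  [2.5→3.5]: (31.70+21.85)/2 × 1 = 26.775
  [3.5→5.5]: (21.85+10.05)/2 × 2 = 31.9
  [5.5→8.5]: (10.05+3.12)/2 × 3 = 19.755
  [8.5→9]: (3.12+2.56)/2 × 0.5 = 1.42
  [9→11]: (2.56+1.17)/2 × 2 = 3.73
  Sum = 162.155 mcg/mL·h

AUC = 162 mcg/mL·h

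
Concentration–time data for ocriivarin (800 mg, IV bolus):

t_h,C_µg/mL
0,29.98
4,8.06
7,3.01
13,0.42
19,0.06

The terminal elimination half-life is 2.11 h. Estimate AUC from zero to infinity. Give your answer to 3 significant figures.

Trapezoidal AUC_0→19:
  [0→4]: (29.98+8.06)/2 × 4 = 76.08
  [4→7]: (8.06+3.01)/2 × 3 = 16.605
  [7→13]: (3.01+0.42)/2 × 6 = 10.29
  [13→19]: (0.42+0.06)/2 × 6 = 1.44
  Sum = 104.415 µg/mL·h
k_e = ln2 / t½ = 0.693147 / 2.11 = 0.3285 h^-1
Extrapolated tail: C_last / k_e = 0.06 / 0.3285 = 0.183
AUC_0→∞ = 104.415 + 0.183 = 104.598 µg/mL·h

AUC = 105 µg/mL·h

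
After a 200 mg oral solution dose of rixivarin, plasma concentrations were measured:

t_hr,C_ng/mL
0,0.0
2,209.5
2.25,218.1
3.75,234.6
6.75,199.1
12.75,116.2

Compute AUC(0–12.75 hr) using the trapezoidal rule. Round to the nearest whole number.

Trapezoidal AUC_0→12.75:
  [0→2]: (0.0+209.5)/2 × 2 = 209.5
  [2→2.25]: (209.5+218.1)/2 × 0.25 = 53.45
  [2.25→3.75]: (218.1+234.6)/2 × 1.5 = 339.525
  [3.75→6.75]: (234.6+199.1)/2 × 3 = 650.55
  [6.75→12.75]: (199.1+116.2)/2 × 6 = 945.9
  Sum = 2198.925 ng/mL·hr

AUC = 2199 ng/mL·hr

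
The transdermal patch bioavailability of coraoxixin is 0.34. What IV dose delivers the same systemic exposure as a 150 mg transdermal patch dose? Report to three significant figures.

D_iv = 51.0 mg

Systemic exposure from an extravascular dose = F × D_ev, so the equivalent IV dose is F × D_ev.
D_iv = F × D_ev = 0.34 × 150 = 51 mg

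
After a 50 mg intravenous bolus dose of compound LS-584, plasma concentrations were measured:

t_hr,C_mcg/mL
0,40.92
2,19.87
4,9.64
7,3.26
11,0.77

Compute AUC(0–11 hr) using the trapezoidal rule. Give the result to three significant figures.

AUC = 118 mcg/mL·hr

Trapezoidal AUC_0→11:
  [0→2]: (40.92+19.87)/2 × 2 = 60.79
  [2→4]: (19.87+9.64)/2 × 2 = 29.51
  [4→7]: (9.64+3.26)/2 × 3 = 19.35
  [7→11]: (3.26+0.77)/2 × 4 = 8.06
  Sum = 117.71 mcg/mL·hr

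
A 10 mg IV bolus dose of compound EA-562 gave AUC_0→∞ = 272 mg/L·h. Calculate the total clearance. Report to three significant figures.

CL = Dose_iv / AUC_0→∞
   = 10 / 272 = 0.0367647 L/h

CL = 0.0368 L/h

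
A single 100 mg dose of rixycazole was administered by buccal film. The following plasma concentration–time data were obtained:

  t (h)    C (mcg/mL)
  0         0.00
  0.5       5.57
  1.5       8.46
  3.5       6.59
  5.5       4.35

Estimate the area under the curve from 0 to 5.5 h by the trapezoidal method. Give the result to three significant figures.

Trapezoidal AUC_0→5.5:
  [0→0.5]: (0.00+5.57)/2 × 0.5 = 1.3925
  [0.5→1.5]: (5.57+8.46)/2 × 1 = 7.015
  [1.5→3.5]: (8.46+6.59)/2 × 2 = 15.05
  [3.5→5.5]: (6.59+4.35)/2 × 2 = 10.94
  Sum = 34.3975 mcg/mL·h

AUC = 34.4 mcg/mL·h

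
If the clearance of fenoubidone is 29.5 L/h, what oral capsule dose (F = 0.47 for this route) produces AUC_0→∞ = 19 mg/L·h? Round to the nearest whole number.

Dose = CL × AUC_0→∞ / F
     = 29.5 × 19 / 0.47 = 1192.55 mg

Dose = 1193 mg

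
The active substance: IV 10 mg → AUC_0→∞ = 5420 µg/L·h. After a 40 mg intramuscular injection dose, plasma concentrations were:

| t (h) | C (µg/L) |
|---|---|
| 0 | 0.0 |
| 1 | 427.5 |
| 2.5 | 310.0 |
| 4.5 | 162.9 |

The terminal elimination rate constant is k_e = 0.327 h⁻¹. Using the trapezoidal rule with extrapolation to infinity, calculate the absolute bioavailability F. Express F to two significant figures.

Trapezoidal AUC_0→4.5 (intramuscular injection):
  [0→1]: (0.0+427.5)/2 × 1 = 213.75
  [1→2.5]: (427.5+310.0)/2 × 1.5 = 553.125
  [2.5→4.5]: (310.0+162.9)/2 × 2 = 472.9
  Sum = 1239.775 µg/L·h
Tail: C_last/k_e = 162.9/0.327 = 498.165
AUC_0→∞ (intramuscular injection) = 1239.775 + 498.165 = 1737.94 µg/L·h
F = (AUC_ev/D_ev)/(AUC_iv/D_iv) = (1737.94/40)/(5420/10) = 43.4485/542 = 0.0802

F = 0.080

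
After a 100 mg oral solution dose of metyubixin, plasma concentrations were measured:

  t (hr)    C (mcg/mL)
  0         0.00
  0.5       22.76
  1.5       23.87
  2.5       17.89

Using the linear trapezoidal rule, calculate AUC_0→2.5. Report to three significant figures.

Trapezoidal AUC_0→2.5:
  [0→0.5]: (0.00+22.76)/2 × 0.5 = 5.69
  [0.5→1.5]: (22.76+23.87)/2 × 1 = 23.315
  [1.5→2.5]: (23.87+17.89)/2 × 1 = 20.88
  Sum = 49.885 mcg/mL·hr

AUC = 49.9 mcg/mL·hr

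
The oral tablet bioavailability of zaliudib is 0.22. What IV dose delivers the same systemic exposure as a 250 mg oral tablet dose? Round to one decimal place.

Systemic exposure from an extravascular dose = F × D_ev, so the equivalent IV dose is F × D_ev.
D_iv = F × D_ev = 0.22 × 250 = 55 mg

D_iv = 55.0 mg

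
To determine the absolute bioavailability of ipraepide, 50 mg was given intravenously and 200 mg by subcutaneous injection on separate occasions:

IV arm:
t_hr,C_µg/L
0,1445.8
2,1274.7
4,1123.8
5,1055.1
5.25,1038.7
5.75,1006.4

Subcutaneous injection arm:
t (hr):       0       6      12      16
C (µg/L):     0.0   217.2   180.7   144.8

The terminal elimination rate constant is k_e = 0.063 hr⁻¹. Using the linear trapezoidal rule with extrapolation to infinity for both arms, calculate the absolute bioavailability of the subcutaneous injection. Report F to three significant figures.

Trapezoidal AUC_0→5.75 (IV):
  [0→2]: (1445.8+1274.7)/2 × 2 = 2720.5
  [2→4]: (1274.7+1123.8)/2 × 2 = 2398.5
  [4→5]: (1123.8+1055.1)/2 × 1 = 1089.45
  [5→5.25]: (1055.1+1038.7)/2 × 0.25 = 261.725
  [5.25→5.75]: (1038.7+1006.4)/2 × 0.5 = 511.275
  Sum = 6981.45 µg/L·hr
IV tail: 1006.4/0.063 = 15974.603; AUC_iv,0→∞ = 6981.45 + 15974.603 = 22956.053 µg/L·hr
Trapezoidal AUC_0→16 (subcutaneous injection):
  [0→6]: (0.0+217.2)/2 × 6 = 651.6
  [6→12]: (217.2+180.7)/2 × 6 = 1193.7
  [12→16]: (180.7+144.8)/2 × 4 = 651.0
  Sum = 2496.3 µg/L·hr
subcutaneous injection tail: 144.8/0.063 = 2298.413; AUC_ev,0→∞ = 2496.3 + 2298.413 = 4794.713 µg/L·hr
F = (AUC_ev/D_ev)/(AUC_iv/D_iv) = (4794.713/200)/(22956.053/50) = 23.973565/459.12106 = 0.0522

F = 0.0522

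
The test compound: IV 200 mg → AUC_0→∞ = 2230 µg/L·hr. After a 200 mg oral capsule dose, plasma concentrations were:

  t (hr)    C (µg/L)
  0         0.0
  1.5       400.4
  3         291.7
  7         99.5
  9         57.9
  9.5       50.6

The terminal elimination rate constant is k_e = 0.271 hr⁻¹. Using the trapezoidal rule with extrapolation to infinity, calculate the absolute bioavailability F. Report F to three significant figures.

Trapezoidal AUC_0→9.5 (oral capsule):
  [0→1.5]: (0.0+400.4)/2 × 1.5 = 300.3
  [1.5→3]: (400.4+291.7)/2 × 1.5 = 519.075
  [3→7]: (291.7+99.5)/2 × 4 = 782.4
  [7→9]: (99.5+57.9)/2 × 2 = 157.4
  [9→9.5]: (57.9+50.6)/2 × 0.5 = 27.125
  Sum = 1786.3 µg/L·hr
Tail: C_last/k_e = 50.6/0.271 = 186.716
AUC_0→∞ (oral capsule) = 1786.3 + 186.716 = 1973.016 µg/L·hr
F = (AUC_ev/D_ev)/(AUC_iv/D_iv) = (1973.016/200)/(2230/200) = 9.86508/11.15 = 0.8848

F = 0.885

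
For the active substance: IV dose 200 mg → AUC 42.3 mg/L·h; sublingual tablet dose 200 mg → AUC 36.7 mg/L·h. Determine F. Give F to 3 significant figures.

F = (AUC_ev / D_ev) / (AUC_iv / D_iv)
  = (36.7/200) / (42.3/200)
  = 0.1835 / 0.2115 = 0.8676

F = 0.868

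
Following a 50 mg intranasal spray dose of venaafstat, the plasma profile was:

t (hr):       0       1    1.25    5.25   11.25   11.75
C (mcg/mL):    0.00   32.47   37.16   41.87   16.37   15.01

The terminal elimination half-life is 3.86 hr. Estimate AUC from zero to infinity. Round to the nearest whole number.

Trapezoidal AUC_0→11.75:
  [0→1]: (0.00+32.47)/2 × 1 = 16.235
  [1→1.25]: (32.47+37.16)/2 × 0.25 = 8.70375
  [1.25→5.25]: (37.16+41.87)/2 × 4 = 158.06
  [5.25→11.25]: (41.87+16.37)/2 × 6 = 174.72
  [11.25→11.75]: (16.37+15.01)/2 × 0.5 = 7.845
  Sum = 365.56375 mcg/mL·hr
k_e = ln2 / t½ = 0.693147 / 3.86 = 0.1796 hr^-1
Extrapolated tail: C_last / k_e = 15.01 / 0.1796 = 83.575
AUC_0→∞ = 365.56375 + 83.575 = 449.13875 mcg/mL·hr

AUC = 449 mcg/mL·hr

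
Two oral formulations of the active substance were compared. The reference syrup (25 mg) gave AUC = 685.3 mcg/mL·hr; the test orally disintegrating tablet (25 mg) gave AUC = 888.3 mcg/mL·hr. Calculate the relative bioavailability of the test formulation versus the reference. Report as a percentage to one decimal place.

F_rel = 129.6%

F_rel = (AUC_test/D_test) / (AUC_ref/D_ref)
      = (888.3/25) / (685.3/25)
      = 35.532 / 27.412 = 1.2962 = 129.62%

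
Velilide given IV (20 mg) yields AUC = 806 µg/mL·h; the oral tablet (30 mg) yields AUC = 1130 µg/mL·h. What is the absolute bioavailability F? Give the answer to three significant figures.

F = 0.935

F = (AUC_ev / D_ev) / (AUC_iv / D_iv)
  = (1130/30) / (806/20)
  = 37.6667 / 40.3 = 0.9347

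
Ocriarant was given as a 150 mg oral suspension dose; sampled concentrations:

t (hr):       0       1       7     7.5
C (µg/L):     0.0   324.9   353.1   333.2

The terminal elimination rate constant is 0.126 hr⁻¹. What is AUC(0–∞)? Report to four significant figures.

AUC = 5012 µg/L·hr

Trapezoidal AUC_0→7.5:
  [0→1]: (0.0+324.9)/2 × 1 = 162.45
  [1→7]: (324.9+353.1)/2 × 6 = 2034.0
  [7→7.5]: (353.1+333.2)/2 × 0.5 = 171.575
  Sum = 2368.025 µg/L·hr
Extrapolated tail: C_last / k_e = 333.2 / 0.126 = 2644.444
AUC_0→∞ = 2368.025 + 2644.444 = 5012.469 µg/L·hr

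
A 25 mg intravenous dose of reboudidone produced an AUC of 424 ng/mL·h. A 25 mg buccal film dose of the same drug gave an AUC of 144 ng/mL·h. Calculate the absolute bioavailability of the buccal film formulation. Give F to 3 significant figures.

F = 0.340

F = (AUC_ev / D_ev) / (AUC_iv / D_iv)
  = (144/25) / (424/25)
  = 5.76 / 16.96 = 0.3396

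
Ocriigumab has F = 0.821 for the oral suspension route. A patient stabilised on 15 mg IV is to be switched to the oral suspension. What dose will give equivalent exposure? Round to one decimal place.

D_oral = 18.3 mg

For equal systemic exposure: F × D_ev = D_iv
D_ev = D_iv / F = 15 / 0.821 = 18.2704 mg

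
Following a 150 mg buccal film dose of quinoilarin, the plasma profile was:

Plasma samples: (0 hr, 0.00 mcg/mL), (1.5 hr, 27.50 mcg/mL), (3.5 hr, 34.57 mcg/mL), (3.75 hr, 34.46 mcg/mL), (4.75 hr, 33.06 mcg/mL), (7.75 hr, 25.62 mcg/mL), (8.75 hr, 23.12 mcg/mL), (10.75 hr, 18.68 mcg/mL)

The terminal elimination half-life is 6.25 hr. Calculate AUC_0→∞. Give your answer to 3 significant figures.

AUC = 448 mcg/mL·hr

Trapezoidal AUC_0→10.75:
  [0→1.5]: (0.00+27.50)/2 × 1.5 = 20.625
  [1.5→3.5]: (27.50+34.57)/2 × 2 = 62.07
  [3.5→3.75]: (34.57+34.46)/2 × 0.25 = 8.62875
  [3.75→4.75]: (34.46+33.06)/2 × 1 = 33.76
  [4.75→7.75]: (33.06+25.62)/2 × 3 = 88.02
  [7.75→8.75]: (25.62+23.12)/2 × 1 = 24.37
  [8.75→10.75]: (23.12+18.68)/2 × 2 = 41.8
  Sum = 279.27375 mcg/mL·hr
k_e = ln2 / t½ = 0.693147 / 6.25 = 0.1109 hr^-1
Extrapolated tail: C_last / k_e = 18.68 / 0.1109 = 168.440
AUC_0→∞ = 279.27375 + 168.440 = 447.71375 mcg/mL·hr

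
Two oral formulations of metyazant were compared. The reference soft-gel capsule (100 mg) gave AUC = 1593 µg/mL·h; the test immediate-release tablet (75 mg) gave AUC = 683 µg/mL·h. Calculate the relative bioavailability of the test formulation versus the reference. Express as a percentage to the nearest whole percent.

F_rel = (AUC_test/D_test) / (AUC_ref/D_ref)
      = (683/75) / (1593/100)
      = 9.10667 / 15.93 = 0.5717 = 57.17%

F_rel = 57%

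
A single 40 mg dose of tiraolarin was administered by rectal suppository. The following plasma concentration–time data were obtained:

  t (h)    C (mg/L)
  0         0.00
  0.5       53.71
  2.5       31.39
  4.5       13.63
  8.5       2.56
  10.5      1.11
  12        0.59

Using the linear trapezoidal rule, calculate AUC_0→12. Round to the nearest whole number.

Trapezoidal AUC_0→12:
  [0→0.5]: (0.00+53.71)/2 × 0.5 = 13.4275
  [0.5→2.5]: (53.71+31.39)/2 × 2 = 85.1
  [2.5→4.5]: (31.39+13.63)/2 × 2 = 45.02
  [4.5→8.5]: (13.63+2.56)/2 × 4 = 32.38
  [8.5→10.5]: (2.56+1.11)/2 × 2 = 3.67
  [10.5→12]: (1.11+0.59)/2 × 1.5 = 1.275
  Sum = 180.8725 mg/L·h

AUC = 181 mg/L·h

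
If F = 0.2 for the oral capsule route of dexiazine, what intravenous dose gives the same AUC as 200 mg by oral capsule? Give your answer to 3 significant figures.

D_iv = 40.0 mg

Systemic exposure from an extravascular dose = F × D_ev, so the equivalent IV dose is F × D_ev.
D_iv = F × D_ev = 0.2 × 200 = 40 mg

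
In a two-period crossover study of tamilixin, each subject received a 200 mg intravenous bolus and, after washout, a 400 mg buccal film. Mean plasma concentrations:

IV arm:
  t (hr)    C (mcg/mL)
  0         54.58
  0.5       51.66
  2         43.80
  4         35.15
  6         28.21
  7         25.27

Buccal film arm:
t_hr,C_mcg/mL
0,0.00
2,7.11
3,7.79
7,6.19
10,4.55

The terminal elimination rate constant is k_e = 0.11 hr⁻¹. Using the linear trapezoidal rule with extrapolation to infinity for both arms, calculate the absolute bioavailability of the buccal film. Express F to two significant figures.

F = 0.10

Trapezoidal AUC_0→7 (IV):
  [0→0.5]: (54.58+51.66)/2 × 0.5 = 26.56
  [0.5→2]: (51.66+43.80)/2 × 1.5 = 71.595
  [2→4]: (43.80+35.15)/2 × 2 = 78.95
  [4→6]: (35.15+28.21)/2 × 2 = 63.36
  [6→7]: (28.21+25.27)/2 × 1 = 26.74
  Sum = 267.205 mcg/mL·hr
IV tail: 25.27/0.11 = 229.727; AUC_iv,0→∞ = 267.205 + 229.727 = 496.932 mcg/mL·hr
Trapezoidal AUC_0→10 (buccal film):
  [0→2]: (0.00+7.11)/2 × 2 = 7.11
  [2→3]: (7.11+7.79)/2 × 1 = 7.45
  [3→7]: (7.79+6.19)/2 × 4 = 27.96
  [7→10]: (6.19+4.55)/2 × 3 = 16.11
  Sum = 58.63 mcg/mL·hr
buccal film tail: 4.55/0.11 = 41.364; AUC_ev,0→∞ = 58.63 + 41.364 = 99.994 mcg/mL·hr
F = (AUC_ev/D_ev)/(AUC_iv/D_iv) = (99.994/400)/(496.932/200) = 0.249985/2.48466 = 0.1006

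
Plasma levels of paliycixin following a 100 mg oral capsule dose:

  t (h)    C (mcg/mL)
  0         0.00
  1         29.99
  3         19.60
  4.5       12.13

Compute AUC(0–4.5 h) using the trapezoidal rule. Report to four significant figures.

Trapezoidal AUC_0→4.5:
  [0→1]: (0.00+29.99)/2 × 1 = 14.995
  [1→3]: (29.99+19.60)/2 × 2 = 49.59
  [3→4.5]: (19.60+12.13)/2 × 1.5 = 23.7975
  Sum = 88.3825 mcg/mL·h

AUC = 88.38 mcg/mL·h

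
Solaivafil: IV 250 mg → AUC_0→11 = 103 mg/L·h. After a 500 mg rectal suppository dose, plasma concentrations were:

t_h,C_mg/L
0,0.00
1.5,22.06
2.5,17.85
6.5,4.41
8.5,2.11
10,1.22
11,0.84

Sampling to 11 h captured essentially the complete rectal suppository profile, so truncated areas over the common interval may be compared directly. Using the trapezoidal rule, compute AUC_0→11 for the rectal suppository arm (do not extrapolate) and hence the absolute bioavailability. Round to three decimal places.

F = 0.442

Trapezoidal AUC_0→11 (rectal suppository):
  [0→1.5]: (0.00+22.06)/2 × 1.5 = 16.545
  [1.5→2.5]: (22.06+17.85)/2 × 1 = 19.955
  [2.5→6.5]: (17.85+4.41)/2 × 4 = 44.52
  [6.5→8.5]: (4.41+2.11)/2 × 2 = 6.52
  [8.5→10]: (2.11+1.22)/2 × 1.5 = 2.4975
  [10→11]: (1.22+0.84)/2 × 1 = 1.03
  Sum = 91.0675 mg/L·h
F = (AUC_ev/D_ev)/(AUC_iv/D_iv) = (91.0675/500)/(103/250) = 0.182135/0.412 = 0.4421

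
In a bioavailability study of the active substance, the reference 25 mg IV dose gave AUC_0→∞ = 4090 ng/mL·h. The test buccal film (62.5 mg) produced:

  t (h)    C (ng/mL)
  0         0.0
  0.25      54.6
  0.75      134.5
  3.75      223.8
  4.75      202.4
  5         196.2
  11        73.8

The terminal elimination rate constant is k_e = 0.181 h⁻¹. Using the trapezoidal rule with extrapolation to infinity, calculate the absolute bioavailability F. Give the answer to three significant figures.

F = 0.203

Trapezoidal AUC_0→11 (buccal film):
  [0→0.25]: (0.0+54.6)/2 × 0.25 = 6.825
  [0.25→0.75]: (54.6+134.5)/2 × 0.5 = 47.275
  [0.75→3.75]: (134.5+223.8)/2 × 3 = 537.45
  [3.75→4.75]: (223.8+202.4)/2 × 1 = 213.1
  [4.75→5]: (202.4+196.2)/2 × 0.25 = 49.825
  [5→11]: (196.2+73.8)/2 × 6 = 810.0
  Sum = 1664.475 ng/mL·h
Tail: C_last/k_e = 73.8/0.181 = 407.735
AUC_0→∞ (buccal film) = 1664.475 + 407.735 = 2072.21 ng/mL·h
F = (AUC_ev/D_ev)/(AUC_iv/D_iv) = (2072.21/62.5)/(4090/25) = 33.15536/163.6 = 0.2027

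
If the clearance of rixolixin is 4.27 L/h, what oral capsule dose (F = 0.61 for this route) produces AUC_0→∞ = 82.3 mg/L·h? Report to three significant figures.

Dose = 576 mg

Dose = CL × AUC_0→∞ / F
     = 4.27 × 82.3 / 0.61 = 576.1 mg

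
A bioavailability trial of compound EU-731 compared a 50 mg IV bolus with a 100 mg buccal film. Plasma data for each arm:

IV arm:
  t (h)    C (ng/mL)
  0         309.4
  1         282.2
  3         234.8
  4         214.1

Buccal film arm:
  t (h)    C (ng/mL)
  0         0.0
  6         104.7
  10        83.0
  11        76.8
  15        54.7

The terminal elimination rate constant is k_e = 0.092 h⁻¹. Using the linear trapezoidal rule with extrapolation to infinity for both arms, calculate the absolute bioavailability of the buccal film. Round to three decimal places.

F = 0.242

Trapezoidal AUC_0→4 (IV):
  [0→1]: (309.4+282.2)/2 × 1 = 295.8
  [1→3]: (282.2+234.8)/2 × 2 = 517.0
  [3→4]: (234.8+214.1)/2 × 1 = 224.45
  Sum = 1037.25 ng/mL·h
IV tail: 214.1/0.092 = 2327.174; AUC_iv,0→∞ = 1037.25 + 2327.174 = 3364.424 ng/mL·h
Trapezoidal AUC_0→15 (buccal film):
  [0→6]: (0.0+104.7)/2 × 6 = 314.1
  [6→10]: (104.7+83.0)/2 × 4 = 375.4
  [10→11]: (83.0+76.8)/2 × 1 = 79.9
  [11→15]: (76.8+54.7)/2 × 4 = 263.0
  Sum = 1032.4 ng/mL·h
buccal film tail: 54.7/0.092 = 594.565; AUC_ev,0→∞ = 1032.4 + 594.565 = 1626.965 ng/mL·h
F = (AUC_ev/D_ev)/(AUC_iv/D_iv) = (1626.965/100)/(3364.424/50) = 16.26965/67.28848 = 0.2418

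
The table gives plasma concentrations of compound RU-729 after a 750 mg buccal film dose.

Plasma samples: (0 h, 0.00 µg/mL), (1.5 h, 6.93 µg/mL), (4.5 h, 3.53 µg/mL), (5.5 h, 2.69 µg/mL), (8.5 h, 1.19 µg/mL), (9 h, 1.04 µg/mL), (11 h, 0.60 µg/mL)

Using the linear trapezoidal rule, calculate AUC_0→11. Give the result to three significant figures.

AUC = 32.0 µg/mL·h

Trapezoidal AUC_0→11:
  [0→1.5]: (0.00+6.93)/2 × 1.5 = 5.1975
  [1.5→4.5]: (6.93+3.53)/2 × 3 = 15.69
  [4.5→5.5]: (3.53+2.69)/2 × 1 = 3.11
  [5.5→8.5]: (2.69+1.19)/2 × 3 = 5.82
  [8.5→9]: (1.19+1.04)/2 × 0.5 = 0.5575
  [9→11]: (1.04+0.60)/2 × 2 = 1.64
  Sum = 32.015 µg/mL·h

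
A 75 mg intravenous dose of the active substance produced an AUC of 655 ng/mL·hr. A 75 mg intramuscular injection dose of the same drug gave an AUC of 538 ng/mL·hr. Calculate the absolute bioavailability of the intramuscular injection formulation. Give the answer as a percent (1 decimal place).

F = (AUC_ev / D_ev) / (AUC_iv / D_iv)
  = (538/75) / (655/75)
  = 7.17333 / 8.73333 = 0.8214
  = 82.14%

F = 82.1%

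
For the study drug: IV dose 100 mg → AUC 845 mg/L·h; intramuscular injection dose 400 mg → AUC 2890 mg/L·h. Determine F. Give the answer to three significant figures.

F = (AUC_ev / D_ev) / (AUC_iv / D_iv)
  = (2890/400) / (845/100)
  = 7.225 / 8.45 = 0.8550

F = 0.855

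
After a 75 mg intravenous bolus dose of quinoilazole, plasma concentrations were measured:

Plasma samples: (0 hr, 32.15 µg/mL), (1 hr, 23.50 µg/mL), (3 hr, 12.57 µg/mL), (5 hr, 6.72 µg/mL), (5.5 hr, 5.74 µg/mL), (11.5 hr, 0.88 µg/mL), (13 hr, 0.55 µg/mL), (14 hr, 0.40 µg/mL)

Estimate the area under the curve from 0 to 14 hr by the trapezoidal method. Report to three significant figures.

Trapezoidal AUC_0→14:
  [0→1]: (32.15+23.50)/2 × 1 = 27.825
  [1→3]: (23.50+12.57)/2 × 2 = 36.07
  [3→5]: (12.57+6.72)/2 × 2 = 19.29
  [5→5.5]: (6.72+5.74)/2 × 0.5 = 3.115
  [5.5→11.5]: (5.74+0.88)/2 × 6 = 19.86
  [11.5→13]: (0.88+0.55)/2 × 1.5 = 1.0725
  [13→14]: (0.55+0.40)/2 × 1 = 0.475
  Sum = 107.7075 µg/mL·hr

AUC = 108 µg/mL·hr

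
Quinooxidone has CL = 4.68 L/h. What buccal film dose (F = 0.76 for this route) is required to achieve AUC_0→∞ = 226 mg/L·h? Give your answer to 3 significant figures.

Dose = CL × AUC_0→∞ / F
     = 4.68 × 226 / 0.76 = 1391.68 mg

Dose = 1390 mg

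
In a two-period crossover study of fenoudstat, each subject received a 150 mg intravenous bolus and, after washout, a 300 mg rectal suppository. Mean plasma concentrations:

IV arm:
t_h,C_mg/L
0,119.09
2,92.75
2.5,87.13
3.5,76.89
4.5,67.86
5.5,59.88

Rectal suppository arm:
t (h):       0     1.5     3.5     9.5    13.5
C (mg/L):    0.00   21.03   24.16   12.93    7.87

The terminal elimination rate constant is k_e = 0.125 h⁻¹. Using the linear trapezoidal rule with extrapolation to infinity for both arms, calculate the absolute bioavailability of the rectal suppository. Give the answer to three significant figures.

Trapezoidal AUC_0→5.5 (IV):
  [0→2]: (119.09+92.75)/2 × 2 = 211.84
  [2→2.5]: (92.75+87.13)/2 × 0.5 = 44.97
  [2.5→3.5]: (87.13+76.89)/2 × 1 = 82.01
  [3.5→4.5]: (76.89+67.86)/2 × 1 = 72.375
  [4.5→5.5]: (67.86+59.88)/2 × 1 = 63.87
  Sum = 475.065 mg/L·h
IV tail: 59.88/0.125 = 479.040; AUC_iv,0→∞ = 475.065 + 479.040 = 954.105 mg/L·h
Trapezoidal AUC_0→13.5 (rectal suppository):
  [0→1.5]: (0.00+21.03)/2 × 1.5 = 15.7725
  [1.5→3.5]: (21.03+24.16)/2 × 2 = 45.19
  [3.5→9.5]: (24.16+12.93)/2 × 6 = 111.27
  [9.5→13.5]: (12.93+7.87)/2 × 4 = 41.6
  Sum = 213.8325 mg/L·h
rectal suppository tail: 7.87/0.125 = 62.960; AUC_ev,0→∞ = 213.8325 + 62.960 = 276.7925 mg/L·h
F = (AUC_ev/D_ev)/(AUC_iv/D_iv) = (276.7925/300)/(954.105/150) = 0.922642/6.3607 = 0.1451

F = 0.145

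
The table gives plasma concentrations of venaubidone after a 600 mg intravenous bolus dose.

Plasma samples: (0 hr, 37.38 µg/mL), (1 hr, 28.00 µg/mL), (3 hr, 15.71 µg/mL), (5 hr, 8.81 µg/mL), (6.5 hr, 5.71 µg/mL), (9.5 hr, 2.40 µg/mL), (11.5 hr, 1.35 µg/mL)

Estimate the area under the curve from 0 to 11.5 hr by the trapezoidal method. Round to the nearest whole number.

Trapezoidal AUC_0→11.5:
  [0→1]: (37.38+28.00)/2 × 1 = 32.69
  [1→3]: (28.00+15.71)/2 × 2 = 43.71
  [3→5]: (15.71+8.81)/2 × 2 = 24.52
  [5→6.5]: (8.81+5.71)/2 × 1.5 = 10.89
  [6.5→9.5]: (5.71+2.40)/2 × 3 = 12.165
  [9.5→11.5]: (2.40+1.35)/2 × 2 = 3.75
  Sum = 127.725 µg/mL·hr

AUC = 128 µg/mL·hr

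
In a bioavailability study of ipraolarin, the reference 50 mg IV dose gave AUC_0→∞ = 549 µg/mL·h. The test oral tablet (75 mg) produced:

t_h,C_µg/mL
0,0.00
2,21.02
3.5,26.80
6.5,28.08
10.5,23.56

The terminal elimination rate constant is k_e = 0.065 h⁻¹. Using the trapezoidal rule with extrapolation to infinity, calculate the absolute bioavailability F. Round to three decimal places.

F = 0.735

Trapezoidal AUC_0→10.5 (oral tablet):
  [0→2]: (0.00+21.02)/2 × 2 = 21.02
  [2→3.5]: (21.02+26.80)/2 × 1.5 = 35.865
  [3.5→6.5]: (26.80+28.08)/2 × 3 = 82.32
  [6.5→10.5]: (28.08+23.56)/2 × 4 = 103.28
  Sum = 242.485 µg/mL·h
Tail: C_last/k_e = 23.56/0.065 = 362.462
AUC_0→∞ (oral tablet) = 242.485 + 362.462 = 604.947 µg/mL·h
F = (AUC_ev/D_ev)/(AUC_iv/D_iv) = (604.947/75)/(549/50) = 8.06596/10.98 = 0.7346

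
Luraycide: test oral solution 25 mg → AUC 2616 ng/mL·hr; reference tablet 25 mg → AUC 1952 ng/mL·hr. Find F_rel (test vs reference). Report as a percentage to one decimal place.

F_rel = (AUC_test/D_test) / (AUC_ref/D_ref)
      = (2616/25) / (1952/25)
      = 104.64 / 78.08 = 1.3402 = 134.02%

F_rel = 134.0%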